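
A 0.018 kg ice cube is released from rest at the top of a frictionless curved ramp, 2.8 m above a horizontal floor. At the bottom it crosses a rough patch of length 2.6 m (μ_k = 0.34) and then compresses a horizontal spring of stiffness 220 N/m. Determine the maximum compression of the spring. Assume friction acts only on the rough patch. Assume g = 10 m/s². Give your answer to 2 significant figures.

Initial energy: E₁ = mgh = (0.018)(10)(2.8) = 0.50400 J
Friction removes W_f = μ_k mg d = (0.34)(0.018)(10)(2.6) = 0.1591 J
Energy reaching the spring: E = 0.50400 − 0.1591 = 0.34488 J
At max compression ½kx² = E ⇒ x = √(2E/k) = √(2 × 0.34488/220) = 0.05599 m

x = 0.056 m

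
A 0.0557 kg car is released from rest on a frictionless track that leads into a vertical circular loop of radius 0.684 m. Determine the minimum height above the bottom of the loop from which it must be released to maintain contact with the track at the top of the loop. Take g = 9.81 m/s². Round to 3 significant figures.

At the top, for minimum speed gravity alone supplies the centripetal force: mg = mv_top²/r ⇒ v_top² = gr = 6.710 m²/s²
Energy conservation from release height h to the top (height 2r): mgh = ½mv_top² + mg(2r)
h = v_top²/(2g) + 2r = r/2 + 2r = 5r/2 = 1.710 m

h = 1.71 m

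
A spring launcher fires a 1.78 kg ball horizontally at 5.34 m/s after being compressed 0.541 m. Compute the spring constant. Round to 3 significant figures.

½kx² = ½mv²
k = mv²/x² = (1.78)(5.34)²/(0.541)² = 173.4 N/m

k = 173 N/m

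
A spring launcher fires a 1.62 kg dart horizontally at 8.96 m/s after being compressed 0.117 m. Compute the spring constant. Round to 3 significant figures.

k = 9500 N/m

Spring PE at full compression equals KE at release: ½kx² = ½mv²
k = mv²/x² = (1.62)(8.96)²/(0.117)² = 9501 N/m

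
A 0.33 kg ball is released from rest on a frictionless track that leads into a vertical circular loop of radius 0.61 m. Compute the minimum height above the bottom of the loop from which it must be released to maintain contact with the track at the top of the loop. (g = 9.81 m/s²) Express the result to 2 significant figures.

At the top, for minimum speed gravity alone supplies the centripetal force: mg = mv_top²/r ⇒ v_top² = gr = 5.984 m²/s²
Energy conservation from release height h to the top (height 2r): mgh = ½mv_top² + mg(2r)
h = v_top²/(2g) + 2r = r/2 + 2r = 5r/2 = 1.525 m

h = 1.5 m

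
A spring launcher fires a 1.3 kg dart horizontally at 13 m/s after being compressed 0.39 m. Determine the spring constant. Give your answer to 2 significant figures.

½kx² = ½mv²
k = mv²/x² = (1.3)(13)²/(0.39)² = 1444 N/m

k = 1400 N/m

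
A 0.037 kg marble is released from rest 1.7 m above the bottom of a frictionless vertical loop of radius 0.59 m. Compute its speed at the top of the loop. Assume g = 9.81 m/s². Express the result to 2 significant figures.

v = 3.2 m/s

Energy conservation: mgh = ½mv_top² + mg(2r)
v_top² = 2g(h − 2r) = 2(9.81)(1.7 − 1.180) = 10.20
v_top = 3.194 m/s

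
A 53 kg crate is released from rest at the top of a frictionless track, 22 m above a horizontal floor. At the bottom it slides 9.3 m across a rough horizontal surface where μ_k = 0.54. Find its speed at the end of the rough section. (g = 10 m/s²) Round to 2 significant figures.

Applying the work–energy principle:
mgh = ½mv² + μ_k m g d
W_f = μ_k mg d = (0.54)(53)(10)(9.3) = 2662 J
½mv² = mgh − W_f = 11660 − 2662 = 8998.3 J
v = √(2 × 8998.3/53) = 18.43 m/s

v = 18 m/s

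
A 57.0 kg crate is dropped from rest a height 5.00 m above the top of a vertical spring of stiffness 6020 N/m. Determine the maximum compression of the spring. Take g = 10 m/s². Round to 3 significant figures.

Measuring PE from the top of the relaxed spring, at max compression the crate has dropped H + x with zero KE, so:
mg(H + x) = ½kx²
½(6020)x² − (57.0)(10)x − (57.0)(10)(5.00) = 0
3010x² − 570.0x − 2850 = 0
x = [570.0 + √(324900 + 3.4314e+07)]/(2 × 3010) = 1.072 m

x = 1.07 m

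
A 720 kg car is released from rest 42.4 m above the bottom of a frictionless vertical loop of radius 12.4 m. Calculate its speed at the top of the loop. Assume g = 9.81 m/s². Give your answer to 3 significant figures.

v = 18.6 m/s

Energy conservation: mgh = ½mv_top² + mg(2r)
v_top² = 2g(h − 2r) = 2(9.81)(42.4 − 24.80) = 345.3
v_top = 18.58 m/s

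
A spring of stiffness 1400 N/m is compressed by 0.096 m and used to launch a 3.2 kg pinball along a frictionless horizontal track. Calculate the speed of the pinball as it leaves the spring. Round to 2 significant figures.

The pinball leaves the spring when the spring is at natural length, so ½kx² = ½mv²
v = x√(k/m) = 0.096 × √(1400/3.2) = 2.008 m/s

v = 2.0 m/s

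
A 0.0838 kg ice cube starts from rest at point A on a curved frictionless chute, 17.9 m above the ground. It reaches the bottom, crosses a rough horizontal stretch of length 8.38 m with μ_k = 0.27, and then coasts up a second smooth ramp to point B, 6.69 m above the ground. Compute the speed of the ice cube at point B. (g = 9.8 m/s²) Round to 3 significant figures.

v = 13.2 m/s

Energy at A: mgh₁ = (0.0838)(9.8)(17.9) = 14.700 J
Friction loss: W_f = μ_k mg d = 1.858 J
At B: ½mv² + mgh₂ = mgh₁ − W_f
½mv² = 14.700 − 1.858 − 5.4941 = 7.3480 J
v = √(2 × 7.3480/0.0838) = 13.24 m/s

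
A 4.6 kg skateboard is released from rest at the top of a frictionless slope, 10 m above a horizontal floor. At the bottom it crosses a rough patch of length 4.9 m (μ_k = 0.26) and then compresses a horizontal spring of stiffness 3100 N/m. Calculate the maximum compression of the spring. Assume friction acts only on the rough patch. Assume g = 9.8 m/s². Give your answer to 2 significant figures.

Initial energy: E₁ = mgh = (4.6)(9.8)(10) = 450.80 J
Friction removes W_f = μ_k mg d = (0.26)(4.6)(9.8)(4.9) = 57.43 J
Energy reaching the spring: E = 450.80 − 57.43 = 393.37 J
At max compression ½kx² = E ⇒ x = √(2E/k) = √(2 × 393.37/3100) = 0.5038 m

x = 0.50 m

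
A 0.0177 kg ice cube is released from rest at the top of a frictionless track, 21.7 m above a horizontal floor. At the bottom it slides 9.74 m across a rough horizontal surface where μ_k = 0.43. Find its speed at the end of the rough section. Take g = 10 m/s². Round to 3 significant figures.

Energy bookkeeping (friction removes W_f = μ_k N d):
mgh = ½mv² + μ_k m g d
W_f = μ_k mg d = (0.43)(0.0177)(10)(9.74) = 0.7413 J
½mv² = mgh − W_f = 3.8409 − 0.7413 = 3.0996 J
v = √(2 × 3.0996/0.0177) = 18.71 m/s

v = 18.7 m/s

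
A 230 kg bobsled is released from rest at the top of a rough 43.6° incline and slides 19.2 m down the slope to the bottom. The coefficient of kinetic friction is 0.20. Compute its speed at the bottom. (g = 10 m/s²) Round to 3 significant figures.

v = 14.5 m/s

Taking the bottom as reference, mgh = ½mv² + μ_k N L with h = L sinθ, N = mg cosθ:
mgh = mgL sinθ = (230)(10)(19.2)sin43.6° = 30454 J
W_f = μ_k mg cosθ · L = (0.20)(230)(10)cos43.6°·19.2 = 6396 J
½mv² = 30454 − 6396 = 24058 J
v = √(2 × 24058/230) = 14.46 m/s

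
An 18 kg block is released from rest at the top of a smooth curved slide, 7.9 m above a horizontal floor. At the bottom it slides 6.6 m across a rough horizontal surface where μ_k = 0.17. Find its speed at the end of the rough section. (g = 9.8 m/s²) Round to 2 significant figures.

Applying the work–energy principle:
mgh = ½mv² + μ_k m g d
W_f = μ_k mg d = (0.17)(18)(9.8)(6.6) = 197.9 J
½mv² = mgh − W_f = 1393.6 − 197.9 = 1195.6 J
v = √(2 × 1195.6/18) = 11.53 m/s

v = 12 m/s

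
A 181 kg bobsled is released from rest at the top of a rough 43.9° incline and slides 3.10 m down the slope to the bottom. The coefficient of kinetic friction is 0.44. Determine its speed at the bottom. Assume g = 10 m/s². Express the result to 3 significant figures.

v = 4.83 m/s

Energy: mgh = ½mv² + W_f, with h = L sinθ and W_f = μ_k (mg cosθ) L
mgh = mgL sinθ = (181)(10)(3.10)sin43.9° = 3890.7 J
W_f = μ_k mg cosθ · L = (0.44)(181)(10)cos43.9°·3.10 = 1779 J
½mv² = 3890.7 − 1779 = 2111.8 J
v = √(2 × 2111.8/181) = 4.831 m/s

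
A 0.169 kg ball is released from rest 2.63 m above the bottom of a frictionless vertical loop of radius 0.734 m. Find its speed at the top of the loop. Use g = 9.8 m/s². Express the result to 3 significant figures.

Energy conservation: mgh = ½mv_top² + mg(2r)
v_top² = 2g(h − 2r) = 2(9.8)(2.63 − 1.468) = 22.78
v_top = 4.772 m/s

v = 4.77 m/s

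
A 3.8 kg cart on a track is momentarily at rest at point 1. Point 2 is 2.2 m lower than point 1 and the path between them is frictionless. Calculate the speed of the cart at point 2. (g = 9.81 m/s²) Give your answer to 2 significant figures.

By conservation of mechanical energy, mgh = ½mv²
The mass cancels from both sides.
v = √(2gh) = √(2 × 9.81 × 2.2) = √43.164 = 6.570 m/s

v = 6.6 m/s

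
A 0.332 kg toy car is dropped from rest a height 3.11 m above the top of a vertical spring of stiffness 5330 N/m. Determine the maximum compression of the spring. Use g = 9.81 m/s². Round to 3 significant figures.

Let x be the compression. The total drop is H + x, and the car is instantaneously at rest at max compression, so energy conservation gives:
mg(H + x) = ½kx²
½(5330)x² − (0.332)(9.81)x − (0.332)(9.81)(3.11) = 0
2665x² − 3.257x − 10.13 = 0
x = [3.257 + √(10.61 + 107975)]/(2 × 2665) = 0.06226 m

x = 0.0623 m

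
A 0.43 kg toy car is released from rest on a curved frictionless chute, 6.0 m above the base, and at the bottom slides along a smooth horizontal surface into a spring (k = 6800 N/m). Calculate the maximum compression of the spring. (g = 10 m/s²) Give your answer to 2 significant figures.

x = 0.087 m

Gravitational PE at the top equals spring PE at max compression: mgh = ½kx²
x = √(2mgh/k) = √(2 × 0.43 × 10 × 6.0 / 6800) = 0.08711 m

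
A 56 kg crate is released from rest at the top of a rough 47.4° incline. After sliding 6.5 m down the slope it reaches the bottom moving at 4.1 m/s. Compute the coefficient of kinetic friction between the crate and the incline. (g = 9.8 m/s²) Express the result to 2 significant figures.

μ_k = 0.89

Energy balance down the incline: mg L sinθ − ½mv² = μ_k (mg cosθ) L
mgL sinθ = 2625.8 J; ½mv² = 470.68 J
W_f = 2625.8 − 470.68 = 2155 J
μ_k = W_f/(mg cosθ · L) = 2155/(371.5 × 6.5) = 0.8926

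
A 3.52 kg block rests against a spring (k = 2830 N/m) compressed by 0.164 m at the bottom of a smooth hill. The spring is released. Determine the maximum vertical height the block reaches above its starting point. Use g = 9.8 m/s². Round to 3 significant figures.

h = 1.10 m

Energy conservation from release to the highest point: ½kx² = mgh
h = kx²/(2mg) = (2830)(0.164)²/(2 × 3.52 × 9.8) = 1.103 m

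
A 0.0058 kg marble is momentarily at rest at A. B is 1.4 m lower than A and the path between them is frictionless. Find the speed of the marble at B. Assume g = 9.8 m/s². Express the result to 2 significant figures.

Mechanical energy is conserved (no friction): mgh = ½mv²
v = √(2gh) = √(2 × 9.8 × 1.4) = √27.440 = 5.238 m/s

v = 5.2 m/s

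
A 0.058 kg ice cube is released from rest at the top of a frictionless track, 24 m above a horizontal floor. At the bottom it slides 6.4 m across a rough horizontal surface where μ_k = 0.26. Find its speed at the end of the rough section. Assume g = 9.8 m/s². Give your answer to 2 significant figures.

v = 21 m/s

Energy at the top = energy at the end + work done against friction:
mgh = ½mv² + μ_k m g d
W_f = μ_k mg d = (0.26)(0.058)(9.8)(6.4) = 0.9458 J
½mv² = mgh − W_f = 13.642 − 0.9458 = 12.696 J
v = √(2 × 12.696/0.058) = 20.92 m/s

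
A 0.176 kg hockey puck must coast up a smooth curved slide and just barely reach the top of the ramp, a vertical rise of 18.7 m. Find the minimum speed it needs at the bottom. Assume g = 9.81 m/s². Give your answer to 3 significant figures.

At the top it is momentarily at rest, so all KE converts to PE: ½mv² = mgh
v = √(2gh) = √(2 × 9.81 × 18.7) = 19.15 m/s

v = 19.2 m/s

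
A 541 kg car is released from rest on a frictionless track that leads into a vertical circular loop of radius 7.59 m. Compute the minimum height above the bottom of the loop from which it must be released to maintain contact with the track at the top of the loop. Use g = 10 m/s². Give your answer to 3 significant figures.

h = 19.0 m

At the top, for minimum speed gravity alone supplies the centripetal force: mg = mv_top²/r ⇒ v_top² = gr = 75.90 m²/s²
Energy conservation from release height h to the top (height 2r): mgh = ½mv_top² + mg(2r)
h = v_top²/(2g) + 2r = r/2 + 2r = 5r/2 = 18.98 m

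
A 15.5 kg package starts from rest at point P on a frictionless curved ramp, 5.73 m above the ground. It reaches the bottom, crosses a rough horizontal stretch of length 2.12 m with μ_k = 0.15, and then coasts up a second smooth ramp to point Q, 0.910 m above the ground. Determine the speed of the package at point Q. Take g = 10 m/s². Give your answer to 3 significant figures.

Energy at P: mgh₁ = (15.5)(10)(5.73) = 888.15 J
Friction loss: W_f = μ_k mg d = 49.29 J
At Q: ½mv² + mgh₂ = mgh₁ − W_f
½mv² = 888.15 − 49.29 − 141.05 = 697.81 J
v = √(2 × 697.81/15.5) = 9.489 m/s

v = 9.49 m/s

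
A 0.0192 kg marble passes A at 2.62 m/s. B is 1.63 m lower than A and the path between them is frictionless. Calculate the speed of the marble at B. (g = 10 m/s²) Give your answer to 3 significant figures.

v = 6.28 m/s

Energy conservation between the two points: ½mv₀² + mgh = ½mv²
v² = v₀² + 2gh = (2.62)² + 2(10)(1.63) = 39.464
v = √39.464 = 6.282 m/s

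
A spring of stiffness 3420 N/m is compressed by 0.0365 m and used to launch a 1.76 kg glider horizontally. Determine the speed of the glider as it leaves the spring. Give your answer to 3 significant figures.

v = 1.61 m/s

The glider leaves the spring when the spring is at natural length, so ½kx² = ½mv²
v = x√(k/m) = 0.0365 × √(3420/1.76) = 1.609 m/s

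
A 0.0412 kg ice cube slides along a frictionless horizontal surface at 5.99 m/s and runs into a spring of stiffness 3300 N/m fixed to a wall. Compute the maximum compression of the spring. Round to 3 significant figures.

x = 0.0212 m

All KE is stored as spring PE at maximum compression: ½mv² = ½kx²
x = v√(m/k) = 5.99 × √(0.0412/3300) = 0.02117 m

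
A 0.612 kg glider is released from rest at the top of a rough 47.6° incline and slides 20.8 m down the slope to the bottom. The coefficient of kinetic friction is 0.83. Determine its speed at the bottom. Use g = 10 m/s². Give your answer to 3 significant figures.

Taking the bottom as reference, mgh = ½mv² + μ_k N L with h = L sinθ, N = mg cosθ:
mgh = mgL sinθ = (0.612)(10)(20.8)sin47.6° = 94.002 J
W_f = μ_k mg cosθ · L = (0.83)(0.612)(10)cos47.6°·20.8 = 71.24 J
½mv² = 94.002 − 71.24 = 22.759 J
v = √(2 × 22.759/0.612) = 8.624 m/s

v = 8.62 m/s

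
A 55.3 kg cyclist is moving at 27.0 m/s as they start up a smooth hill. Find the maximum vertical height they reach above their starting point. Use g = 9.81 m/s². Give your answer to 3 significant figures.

h = 37.2 m

Setting KE at the bottom equal to PE gained: ½mv² = mgh
h = v²/(2g) = 27.0²/(2 × 9.81) = 37.16 m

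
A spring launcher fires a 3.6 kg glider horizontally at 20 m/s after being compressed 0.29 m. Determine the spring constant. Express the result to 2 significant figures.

k = 17000 N/m

Spring PE at full compression equals KE at release: ½kx² = ½mv²
k = mv²/x² = (3.6)(20)²/(0.29)² = 17122 N/m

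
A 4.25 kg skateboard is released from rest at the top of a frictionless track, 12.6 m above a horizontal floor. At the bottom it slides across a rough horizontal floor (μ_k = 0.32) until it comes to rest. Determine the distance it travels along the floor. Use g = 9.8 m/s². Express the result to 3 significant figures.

d = 39.4 m

Applying the work–energy principle:
At rest all PE has been dissipated by friction: mgh = μ_k m g d
d = h/μ_k = 12.6/0.32 = 39.38 m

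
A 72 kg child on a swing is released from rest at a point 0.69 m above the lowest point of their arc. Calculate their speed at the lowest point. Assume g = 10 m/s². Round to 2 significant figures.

v = 3.7 m/s

By conservation of mechanical energy, mgh = ½mv²
The mass cancels from both sides.
v = √(2gh) = √(2 × 10 × 0.69) = √13.800 = 3.715 m/s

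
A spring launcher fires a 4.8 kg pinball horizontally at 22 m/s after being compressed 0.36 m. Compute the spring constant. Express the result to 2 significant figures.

k = 18000 N/m

Spring PE at full compression equals KE at release: ½kx² = ½mv²
k = mv²/x² = (4.8)(22)²/(0.36)² = 17926 N/m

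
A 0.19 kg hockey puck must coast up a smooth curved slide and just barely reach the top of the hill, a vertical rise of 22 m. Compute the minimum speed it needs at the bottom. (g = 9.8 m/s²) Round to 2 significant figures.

At the top it is momentarily at rest, so all KE converts to PE: ½mv² = mgh
v = √(2gh) = √(2 × 9.8 × 22) = 20.77 m/s

v = 21 m/s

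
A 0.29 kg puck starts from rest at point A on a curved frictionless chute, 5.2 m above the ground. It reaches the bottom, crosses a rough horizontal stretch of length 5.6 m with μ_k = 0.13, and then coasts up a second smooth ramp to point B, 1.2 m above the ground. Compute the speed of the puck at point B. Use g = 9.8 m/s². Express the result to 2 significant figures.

v = 8.0 m/s

Energy at A: mgh₁ = (0.29)(9.8)(5.2) = 14.778 J
Friction loss: W_f = μ_k mg d = 2.069 J
At B: ½mv² + mgh₂ = mgh₁ − W_f
½mv² = 14.778 − 2.069 − 3.4104 = 9.2990 J
v = √(2 × 9.2990/0.29) = 8.008 m/s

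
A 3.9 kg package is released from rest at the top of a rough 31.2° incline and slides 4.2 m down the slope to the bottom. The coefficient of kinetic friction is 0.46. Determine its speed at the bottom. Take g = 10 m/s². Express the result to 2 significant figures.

Energy: mgh = ½mv² + W_f, with h = L sinθ and W_f = μ_k (mg cosθ) L
mgh = mgL sinθ = (3.9)(10)(4.2)sin31.2° = 84.853 J
W_f = μ_k mg cosθ · L = (0.46)(3.9)(10)cos31.2°·4.2 = 64.45 J
½mv² = 84.853 − 64.45 = 20.403 J
v = √(2 × 20.403/3.9) = 3.235 m/s

v = 3.2 m/s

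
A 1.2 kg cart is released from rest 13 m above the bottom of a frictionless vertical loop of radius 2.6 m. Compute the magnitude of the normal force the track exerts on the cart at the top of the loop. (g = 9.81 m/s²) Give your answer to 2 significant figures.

Energy from release to top (height 2r): mgh = ½mv_top² + mg(2r)
v_top² = 2g(h − 2r) = 2(9.81)(13 − 5.200) = 153.04 m²/s²
At the top, both N and weight point toward the centre: N + mg = mv_top²/r
N = m(v_top²/r − g) = 1.2(153.04/2.6 − 9.81) = 58.86 N

N = 59 N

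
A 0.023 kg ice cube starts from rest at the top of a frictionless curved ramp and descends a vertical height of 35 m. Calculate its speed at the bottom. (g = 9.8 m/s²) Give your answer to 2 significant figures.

Mechanical energy is conserved (no friction): mgh = ½mv²
v = √(2gh) = √(2 × 9.8 × 35) = √686.00 = 26.19 m/s

v = 26 m/s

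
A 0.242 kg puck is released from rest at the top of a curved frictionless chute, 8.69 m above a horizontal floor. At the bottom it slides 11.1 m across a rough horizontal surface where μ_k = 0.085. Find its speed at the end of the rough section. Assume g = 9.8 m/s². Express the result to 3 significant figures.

v = 12.3 m/s

Energy bookkeeping (friction removes W_f = μ_k N d):
mgh = ½mv² + μ_k m g d
W_f = μ_k mg d = (0.085)(0.242)(9.8)(11.1) = 2.238 J
½mv² = mgh − W_f = 20.609 − 2.238 = 18.372 J
v = √(2 × 18.372/0.242) = 12.32 m/s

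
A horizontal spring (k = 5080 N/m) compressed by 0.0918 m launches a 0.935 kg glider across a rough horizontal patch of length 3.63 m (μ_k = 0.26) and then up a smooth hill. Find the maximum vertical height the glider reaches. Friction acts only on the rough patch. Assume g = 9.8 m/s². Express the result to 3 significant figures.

h = 1.39 m

Spring energy: E₀ = ½kx² = ½(5080)(0.0918)² = 21.405 J
Friction: W_f = μ_k mg d = (0.26)(0.935)(9.8)(3.63) = 8.648 J
Energy at base of ramp: E = 21.405 − 8.648 = 12.757 J
At max height all remaining energy is PE: mgh = E ⇒ h = E/(mg) = 12.757/(0.935 × 9.8) = 1.392 m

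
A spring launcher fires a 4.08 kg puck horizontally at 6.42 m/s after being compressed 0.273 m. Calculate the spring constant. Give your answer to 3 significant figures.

Energy stored in the spring equals the launch KE: ½kx² = ½mv²
k = mv²/x² = (4.08)(6.42)²/(0.273)² = 2256 N/m

k = 2260 N/m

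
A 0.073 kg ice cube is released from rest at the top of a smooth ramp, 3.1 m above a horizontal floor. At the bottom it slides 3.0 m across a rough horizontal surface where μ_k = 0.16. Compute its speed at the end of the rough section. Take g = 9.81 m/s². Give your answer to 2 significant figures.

Energy at the top = energy at the end + work done against friction:
mgh = ½mv² + μ_k m g d
W_f = μ_k mg d = (0.16)(0.073)(9.81)(3.0) = 0.3437 J
½mv² = mgh − W_f = 2.2200 − 0.3437 = 1.8763 J
v = √(2 × 1.8763/0.073) = 7.170 m/s

v = 7.2 m/s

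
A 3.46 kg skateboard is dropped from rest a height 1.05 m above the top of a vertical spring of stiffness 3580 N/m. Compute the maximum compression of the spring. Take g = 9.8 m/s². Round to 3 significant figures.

Measuring PE from the top of the relaxed spring, at max compression the skateboard has dropped H + x with zero KE, so:
mg(H + x) = ½kx²
½(3580)x² − (3.46)(9.8)x − (3.46)(9.8)(1.05) = 0
1790x² − 33.91x − 35.60 = 0
x = [33.91 + √(1150 + 254920)]/(2 × 1790) = 0.1508 m

x = 0.151 m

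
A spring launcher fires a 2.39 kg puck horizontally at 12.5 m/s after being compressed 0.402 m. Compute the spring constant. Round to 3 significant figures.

k = 2310 N/m

½kx² = ½mv²
k = mv²/x² = (2.39)(12.5)²/(0.402)² = 2311 N/m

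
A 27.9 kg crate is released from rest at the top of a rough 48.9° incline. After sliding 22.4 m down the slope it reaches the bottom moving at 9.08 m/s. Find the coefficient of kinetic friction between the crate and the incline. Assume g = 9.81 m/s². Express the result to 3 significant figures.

mgh = ½mv² + μ_k (mg cosθ) L, with h = L sinθ
mgL sinθ = 4620.0 J; ½mv² = 1150.1 J
W_f = 4620.0 − 1150.1 = 3470 J
μ_k = W_f/(mg cosθ · L) = 3470/(179.9 × 22.4) = 0.8609

μ_k = 0.861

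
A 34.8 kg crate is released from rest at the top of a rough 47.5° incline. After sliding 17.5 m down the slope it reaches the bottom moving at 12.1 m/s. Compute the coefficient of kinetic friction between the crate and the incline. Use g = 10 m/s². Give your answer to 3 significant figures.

Energy balance down the incline: mg L sinθ − ½mv² = μ_k (mg cosθ) L
mgL sinθ = 4490.0 J; ½mv² = 2547.5 J
W_f = 4490.0 − 2547.5 = 1942 J
μ_k = W_f/(mg cosθ · L) = 1942/(235.1 × 17.5) = 0.4721

μ_k = 0.472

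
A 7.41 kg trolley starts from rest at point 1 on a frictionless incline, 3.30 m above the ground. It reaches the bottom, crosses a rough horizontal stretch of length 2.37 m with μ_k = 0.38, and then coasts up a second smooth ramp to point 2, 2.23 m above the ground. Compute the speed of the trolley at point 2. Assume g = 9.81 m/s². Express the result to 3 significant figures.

v = 1.82 m/s

Energy at 1: mgh₁ = (7.41)(9.81)(3.30) = 239.88 J
Friction loss: W_f = μ_k mg d = 65.47 J
At 2: ½mv² + mgh₂ = mgh₁ − W_f
½mv² = 239.88 − 65.47 − 162.10 = 12.314 J
v = √(2 × 12.314/7.41) = 1.823 m/s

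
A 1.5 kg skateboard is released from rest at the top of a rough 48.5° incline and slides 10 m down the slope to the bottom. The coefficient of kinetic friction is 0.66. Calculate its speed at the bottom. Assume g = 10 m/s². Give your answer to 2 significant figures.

v = 7.9 m/s

Taking the bottom as reference, mgh = ½mv² + μ_k N L with h = L sinθ, N = mg cosθ:
mgh = mgL sinθ = (1.5)(10)(10)sin48.5° = 112.34 J
W_f = μ_k mg cosθ · L = (0.66)(1.5)(10)cos48.5°·10 = 65.60 J
½mv² = 112.34 − 65.60 = 46.744 J
v = √(2 × 46.744/1.5) = 7.895 m/s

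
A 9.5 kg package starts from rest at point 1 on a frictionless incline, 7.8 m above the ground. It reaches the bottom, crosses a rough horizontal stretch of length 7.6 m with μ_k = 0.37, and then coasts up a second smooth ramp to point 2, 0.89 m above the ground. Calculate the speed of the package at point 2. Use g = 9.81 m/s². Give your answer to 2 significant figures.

Energy at 1: mgh₁ = (9.5)(9.81)(7.8) = 726.92 J
Friction loss: W_f = μ_k mg d = 262.1 J
At 2: ½mv² + mgh₂ = mgh₁ − W_f
½mv² = 726.92 − 262.1 − 82.944 = 381.91 J
v = √(2 × 381.91/9.5) = 8.967 m/s

v = 9.0 m/s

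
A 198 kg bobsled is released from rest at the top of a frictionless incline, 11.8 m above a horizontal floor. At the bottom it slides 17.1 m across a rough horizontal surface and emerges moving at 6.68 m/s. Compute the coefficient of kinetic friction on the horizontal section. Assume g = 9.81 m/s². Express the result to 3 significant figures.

μ_k = 0.557

Applying the work–energy principle:
mgh = ½mv² + μ_k m g d
mgh = 22920 J; ½mv² = 4417.6 J
W_f = 22920 − 4417.6 = 18502 J
μ_k = W_f/(mg·d) = 18502/(1942 × 17.1) = 0.5571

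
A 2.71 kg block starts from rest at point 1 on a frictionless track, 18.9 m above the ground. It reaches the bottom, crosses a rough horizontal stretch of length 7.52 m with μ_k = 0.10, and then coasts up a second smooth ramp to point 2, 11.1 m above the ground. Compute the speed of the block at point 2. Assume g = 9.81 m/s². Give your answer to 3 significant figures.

Energy at 1: mgh₁ = (2.71)(9.81)(18.9) = 502.46 J
Friction loss: W_f = μ_k mg d = 19.99 J
At 2: ½mv² + mgh₂ = mgh₁ − W_f
½mv² = 502.46 − 19.99 − 295.09 = 187.37 J
v = √(2 × 187.37/2.71) = 11.76 m/s

v = 11.8 m/s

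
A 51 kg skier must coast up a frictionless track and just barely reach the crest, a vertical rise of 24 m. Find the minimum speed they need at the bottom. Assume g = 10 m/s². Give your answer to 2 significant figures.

v = 22 m/s

At the top they are momentarily at rest, so all KE converts to PE: ½mv² = mgh
v = √(2gh) = √(2 × 10 × 24) = 21.91 m/s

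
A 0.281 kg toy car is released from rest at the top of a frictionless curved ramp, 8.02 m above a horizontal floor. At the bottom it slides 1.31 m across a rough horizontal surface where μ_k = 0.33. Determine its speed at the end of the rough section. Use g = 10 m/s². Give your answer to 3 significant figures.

Energy at the top = energy at the end + work done against friction:
mgh = ½mv² + μ_k m g d
W_f = μ_k mg d = (0.33)(0.281)(10)(1.31) = 1.215 J
½mv² = mgh − W_f = 22.536 − 1.215 = 21.321 J
v = √(2 × 21.321/0.281) = 12.32 m/s

v = 12.3 m/s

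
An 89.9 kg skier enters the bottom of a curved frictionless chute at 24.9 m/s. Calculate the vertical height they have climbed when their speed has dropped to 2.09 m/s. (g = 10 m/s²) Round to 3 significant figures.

h = 30.8 m

Conservation of energy: ½mv₁² = ½mv₂² + mgh
h = (v₁² − v₂²)/(2g) = (24.9² − 2.09²)/(2 × 10) = 30.78 m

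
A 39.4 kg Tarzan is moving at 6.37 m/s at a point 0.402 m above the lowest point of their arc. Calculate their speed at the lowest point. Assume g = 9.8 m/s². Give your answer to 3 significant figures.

Equating total energy at the two states: ½mv₀² + mgh = ½mv²
v² = v₀² + 2gh = (6.37)² + 2(9.8)(0.402) = 48.456
v = √48.456 = 6.961 m/s

v = 6.96 m/s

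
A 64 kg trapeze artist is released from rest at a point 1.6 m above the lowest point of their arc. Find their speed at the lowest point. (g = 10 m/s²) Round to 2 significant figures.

v = 5.7 m/s

By conservation of mechanical energy, mgh = ½mv²
v = √(2gh) = √(2 × 10 × 1.6) = √32.000 = 5.657 m/s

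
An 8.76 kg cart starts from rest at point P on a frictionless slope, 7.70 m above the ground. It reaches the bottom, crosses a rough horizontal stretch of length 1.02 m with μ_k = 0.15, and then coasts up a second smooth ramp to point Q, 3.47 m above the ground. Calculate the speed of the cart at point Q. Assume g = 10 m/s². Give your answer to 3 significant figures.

Energy at P: mgh₁ = (8.76)(10)(7.70) = 674.52 J
Friction loss: W_f = μ_k mg d = 13.40 J
At Q: ½mv² + mgh₂ = mgh₁ − W_f
½mv² = 674.52 − 13.40 − 303.97 = 357.15 J
v = √(2 × 357.15/8.76) = 9.030 m/s

v = 9.03 m/s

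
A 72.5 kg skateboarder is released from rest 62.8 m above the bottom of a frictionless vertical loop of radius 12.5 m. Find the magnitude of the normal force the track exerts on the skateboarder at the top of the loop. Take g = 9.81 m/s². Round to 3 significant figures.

N = 3590 N

Energy from release to top (height 2r): mgh = ½mv_top² + mg(2r)
v_top² = 2g(h − 2r) = 2(9.81)(62.8 − 25.00) = 741.64 m²/s²
At the top, both N and weight point toward the centre: N + mg = mv_top²/r
N = m(v_top²/r − g) = 72.5(741.64/12.5 − 9.81) = 3590 N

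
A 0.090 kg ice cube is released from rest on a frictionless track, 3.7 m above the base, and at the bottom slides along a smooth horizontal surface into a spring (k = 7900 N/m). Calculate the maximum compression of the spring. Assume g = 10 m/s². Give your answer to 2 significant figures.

x = 0.029 m

Energy conservation (no friction) from release to max compression: mgh = ½kx²
x = √(2mgh/k) = √(2 × 0.090 × 10 × 3.7 / 7900) = 0.02904 m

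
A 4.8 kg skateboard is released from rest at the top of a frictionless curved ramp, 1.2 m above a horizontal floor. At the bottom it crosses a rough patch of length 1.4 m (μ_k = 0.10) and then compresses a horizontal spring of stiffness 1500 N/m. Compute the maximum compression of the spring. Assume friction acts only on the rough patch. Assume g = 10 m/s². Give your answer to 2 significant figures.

Initial energy: E₁ = mgh = (4.8)(10)(1.2) = 57.600 J
Friction removes W_f = μ_k mg d = (0.10)(4.8)(10)(1.4) = 6.720 J
Energy reaching the spring: E = 57.600 − 6.720 = 50.880 J
At max compression ½kx² = E ⇒ x = √(2E/k) = √(2 × 50.880/1500) = 0.2605 m

x = 0.26 m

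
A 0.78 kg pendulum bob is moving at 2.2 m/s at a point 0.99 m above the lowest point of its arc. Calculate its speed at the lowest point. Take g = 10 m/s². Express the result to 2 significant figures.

v = 5.0 m/s

Energy conservation between the two points: ½mv₀² + mgh = ½mv²
The mass cancels from both sides.
v² = v₀² + 2gh = (2.2)² + 2(10)(0.99) = 24.640
v = √24.640 = 4.964 m/s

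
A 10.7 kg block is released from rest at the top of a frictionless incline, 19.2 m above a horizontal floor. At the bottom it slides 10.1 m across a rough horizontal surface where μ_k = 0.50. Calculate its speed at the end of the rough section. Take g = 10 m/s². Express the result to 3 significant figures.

Applying the work–energy principle:
mgh = ½mv² + μ_k m g d
W_f = μ_k mg d = (0.50)(10.7)(10)(10.1) = 540.4 J
½mv² = mgh − W_f = 2054.4 − 540.4 = 1514.0 J
v = √(2 × 1514.0/10.7) = 16.82 m/s

v = 16.8 m/s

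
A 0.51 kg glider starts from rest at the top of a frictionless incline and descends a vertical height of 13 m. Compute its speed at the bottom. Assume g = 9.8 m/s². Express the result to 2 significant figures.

v = 16 m/s

Equating total energy at the two states: mgh = ½mv²
v = √(2gh) = √(2 × 9.8 × 13) = √254.80 = 15.96 m/s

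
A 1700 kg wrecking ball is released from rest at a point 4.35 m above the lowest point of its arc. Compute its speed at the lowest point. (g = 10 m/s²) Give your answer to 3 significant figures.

v = 9.33 m/s

Equating total energy at the two states: mgh = ½mv²
v = √(2gh) = √(2 × 10 × 4.35) = √87.000 = 9.327 m/s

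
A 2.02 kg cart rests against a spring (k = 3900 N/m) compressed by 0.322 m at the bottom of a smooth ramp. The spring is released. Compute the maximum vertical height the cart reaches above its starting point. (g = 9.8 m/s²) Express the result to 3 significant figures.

Energy conservation from release to the highest point: ½kx² = mgh
h = kx²/(2mg) = (3900)(0.322)²/(2 × 2.02 × 9.8) = 10.21 m

h = 10.2 m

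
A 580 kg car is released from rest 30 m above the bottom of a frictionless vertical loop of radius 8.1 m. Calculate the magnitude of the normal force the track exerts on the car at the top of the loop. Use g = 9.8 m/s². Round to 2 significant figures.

N = 14000 N

Energy from release to top (height 2r): mgh = ½mv_top² + mg(2r)
v_top² = 2g(h − 2r) = 2(9.8)(30 − 16.20) = 270.48 m²/s²
At the top, both N and weight point toward the centre: N + mg = mv_top²/r
N = m(v_top²/r − g) = 580(270.48/8.1 − 9.8) = 13684 N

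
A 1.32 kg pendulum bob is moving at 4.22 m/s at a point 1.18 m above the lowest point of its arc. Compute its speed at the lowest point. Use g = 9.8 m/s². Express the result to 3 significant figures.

Mechanical energy is conserved (no friction): ½mv₀² + mgh = ½mv²
v² = v₀² + 2gh = (4.22)² + 2(9.8)(1.18) = 40.936
v = √40.936 = 6.398 m/s

v = 6.40 m/s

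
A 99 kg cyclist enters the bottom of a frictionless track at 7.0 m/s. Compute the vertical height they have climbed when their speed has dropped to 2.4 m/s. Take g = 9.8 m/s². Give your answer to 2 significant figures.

Conservation of energy: ½mv₁² = ½mv₂² + mgh
h = (v₁² − v₂²)/(2g) = (7.0² − 2.4²)/(2 × 9.8) = 2.206 m

h = 2.2 m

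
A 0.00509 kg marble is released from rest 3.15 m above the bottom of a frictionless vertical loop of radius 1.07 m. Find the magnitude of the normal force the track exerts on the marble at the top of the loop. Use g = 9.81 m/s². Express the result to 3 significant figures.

Energy from release to top (height 2r): mgh = ½mv_top² + mg(2r)
v_top² = 2g(h − 2r) = 2(9.81)(3.15 − 2.140) = 19.816 m²/s²
At the top, both N and weight point toward the centre: N + mg = mv_top²/r
N = m(v_top²/r − g) = 0.00509(19.816/1.07 − 9.81) = 0.04433 N

N = 0.0443 N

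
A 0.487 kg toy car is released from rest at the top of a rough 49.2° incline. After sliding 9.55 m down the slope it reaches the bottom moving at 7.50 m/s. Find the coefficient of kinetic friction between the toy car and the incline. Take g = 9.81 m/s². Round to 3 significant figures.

The energy dissipated by friction is the PE lost minus the KE gained:
mgL sinθ = 34.538 J; ½mv² = 13.697 J
W_f = 34.538 − 13.697 = 20.84 J
μ_k = W_f/(mg cosθ · L) = 20.84/(3.122 × 9.55) = 0.6991

μ_k = 0.699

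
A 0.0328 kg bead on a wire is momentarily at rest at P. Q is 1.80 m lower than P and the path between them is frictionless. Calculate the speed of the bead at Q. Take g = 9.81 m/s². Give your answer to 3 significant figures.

v = 5.94 m/s

Energy conservation between the two points: mgh = ½mv²
v = √(2gh) = √(2 × 9.81 × 1.80) = √35.316 = 5.943 m/s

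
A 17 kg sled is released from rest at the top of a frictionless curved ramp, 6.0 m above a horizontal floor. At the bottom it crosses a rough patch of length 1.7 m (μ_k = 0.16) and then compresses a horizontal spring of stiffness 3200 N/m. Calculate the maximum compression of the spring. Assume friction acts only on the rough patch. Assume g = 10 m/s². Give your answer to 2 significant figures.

x = 0.78 m

Initial energy: E₁ = mgh = (17)(10)(6.0) = 1020.0 J
Friction removes W_f = μ_k mg d = (0.16)(17)(10)(1.7) = 46.24 J
Energy reaching the spring: E = 1020.0 − 46.24 = 973.76 J
At max compression ½kx² = E ⇒ x = √(2E/k) = √(2 × 973.76/3200) = 0.7801 m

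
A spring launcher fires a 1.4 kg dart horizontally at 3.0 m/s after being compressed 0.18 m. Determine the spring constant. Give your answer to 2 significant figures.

½kx² = ½mv²
k = mv²/x² = (1.4)(3.0)²/(0.18)² = 388.9 N/m

k = 390 N/m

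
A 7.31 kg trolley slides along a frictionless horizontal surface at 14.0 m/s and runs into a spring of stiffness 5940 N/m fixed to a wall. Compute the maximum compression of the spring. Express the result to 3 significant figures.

Conservation of energy between contact and max compression: ½mv² = ½kx²
x = v√(m/k) = 14.0 × √(7.31/5940) = 0.4911 m

x = 0.491 m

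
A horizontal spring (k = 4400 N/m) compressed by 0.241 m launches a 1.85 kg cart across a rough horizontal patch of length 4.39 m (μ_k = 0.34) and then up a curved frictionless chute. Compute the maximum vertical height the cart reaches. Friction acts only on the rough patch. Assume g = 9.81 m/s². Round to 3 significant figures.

h = 5.55 m

Spring energy: E₀ = ½kx² = ½(4400)(0.241)² = 127.78 J
Friction: W_f = μ_k mg d = (0.34)(1.85)(9.81)(4.39) = 27.09 J
Energy at base of ramp: E = 127.78 − 27.09 = 100.69 J
At max height all remaining energy is PE: mgh = E ⇒ h = E/(mg) = 100.69/(1.85 × 9.81) = 5.548 m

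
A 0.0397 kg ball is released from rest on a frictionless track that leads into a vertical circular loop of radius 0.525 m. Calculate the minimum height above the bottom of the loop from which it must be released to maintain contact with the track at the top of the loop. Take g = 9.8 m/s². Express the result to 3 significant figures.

At the top, for minimum speed gravity alone supplies the centripetal force: mg = mv_top²/r ⇒ v_top² = gr = 5.145 m²/s²
Energy conservation from release height h to the top (height 2r): mgh = ½mv_top² + mg(2r)
h = v_top²/(2g) + 2r = r/2 + 2r = 5r/2 = 1.312 m

h = 1.31 m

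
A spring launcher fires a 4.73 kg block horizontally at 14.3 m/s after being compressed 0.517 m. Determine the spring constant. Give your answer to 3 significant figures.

k = 3620 N/m

Energy stored in the spring equals the launch KE: ½kx² = ½mv²
k = mv²/x² = (4.73)(14.3)²/(0.517)² = 3619 N/m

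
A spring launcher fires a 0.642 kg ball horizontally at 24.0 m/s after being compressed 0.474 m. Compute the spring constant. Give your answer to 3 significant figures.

k = 1650 N/m

Spring PE at full compression equals KE at release: ½kx² = ½mv²
k = mv²/x² = (0.642)(24.0)²/(0.474)² = 1646 N/m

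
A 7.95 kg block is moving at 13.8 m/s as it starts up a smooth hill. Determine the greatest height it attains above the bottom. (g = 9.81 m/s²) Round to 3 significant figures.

Setting KE at the bottom equal to PE gained: ½mv² = mgh
h = v²/(2g) = 13.8²/(2 × 9.81) = 9.706 m

h = 9.71 m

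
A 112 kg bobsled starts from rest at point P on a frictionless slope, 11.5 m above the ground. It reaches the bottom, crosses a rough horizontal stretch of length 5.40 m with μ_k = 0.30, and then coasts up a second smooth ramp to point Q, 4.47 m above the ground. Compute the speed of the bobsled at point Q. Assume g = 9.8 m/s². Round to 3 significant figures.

v = 10.3 m/s

Energy at P: mgh₁ = (112)(9.8)(11.5) = 12622 J
Friction loss: W_f = μ_k mg d = 1778 J
At Q: ½mv² + mgh₂ = mgh₁ − W_f
½mv² = 12622 − 1778 − 4906.3 = 5938.0 J
v = √(2 × 5938.0/112) = 10.30 m/s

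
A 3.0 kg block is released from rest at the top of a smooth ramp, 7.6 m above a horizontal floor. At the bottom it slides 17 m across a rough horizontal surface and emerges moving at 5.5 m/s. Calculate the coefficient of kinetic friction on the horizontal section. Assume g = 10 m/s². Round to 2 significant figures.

Energy bookkeeping (friction removes W_f = μ_k N d):
mgh = ½mv² + μ_k m g d
mgh = 228.00 J; ½mv² = 45.375 J
W_f = 228.00 − 45.375 = 182.6 J
μ_k = W_f/(mg·d) = 182.6/(30.00 × 17) = 0.3581

μ_k = 0.36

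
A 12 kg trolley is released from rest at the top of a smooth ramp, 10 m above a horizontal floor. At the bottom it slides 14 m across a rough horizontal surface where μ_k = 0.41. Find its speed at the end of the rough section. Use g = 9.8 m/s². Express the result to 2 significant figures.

Applying the work–energy principle:
mgh = ½mv² + μ_k m g d
W_f = μ_k mg d = (0.41)(12)(9.8)(14) = 675.0 J
½mv² = mgh − W_f = 1176.0 − 675.0 = 500.98 J
v = √(2 × 500.98/12) = 9.138 m/s

v = 9.1 m/s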